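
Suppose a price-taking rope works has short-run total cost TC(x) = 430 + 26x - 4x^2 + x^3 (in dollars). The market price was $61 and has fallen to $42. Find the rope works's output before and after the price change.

AVC = 26 - 4x + x^2, minimized at x = 2 where min AVC = $22. MC = 26 - 8x + 3x^2.
With P = $61 above the shutdown price, P = MC gives x = 5.
At P = $42 ≥ min AVC, set P = MC: x = 4. The firm stays open but cuts output.

Output falls from 5 to 4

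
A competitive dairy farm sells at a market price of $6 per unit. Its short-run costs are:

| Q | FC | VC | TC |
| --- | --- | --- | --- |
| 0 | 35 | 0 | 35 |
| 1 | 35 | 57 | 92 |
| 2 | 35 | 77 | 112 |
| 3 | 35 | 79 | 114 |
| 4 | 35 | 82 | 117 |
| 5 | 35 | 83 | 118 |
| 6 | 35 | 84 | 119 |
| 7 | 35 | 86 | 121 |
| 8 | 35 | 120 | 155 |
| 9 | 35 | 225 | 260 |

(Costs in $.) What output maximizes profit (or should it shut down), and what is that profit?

Tabulate TR − TC: Q=0: -35; Q=1: -86; Q=2: -100; Q=3: -96; Q=4: -93; Q=5: -88; Q=6: -83; Q=7: -79; Q=8: -107; Q=9: -206.
Profit is highest at Q = 0. Equivalently, the lowest AVC in the table is 86/7 ≈ $12.29 at Q = 7, and P = $6 falls below it — price never covers variable cost, so the firm shuts down and loses only its fixed cost.

Q = 0 (shut down); profit = -$35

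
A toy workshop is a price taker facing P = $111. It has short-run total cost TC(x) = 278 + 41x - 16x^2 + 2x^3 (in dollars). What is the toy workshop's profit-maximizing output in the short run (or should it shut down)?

Produce at x = 7

Strip out fixed cost: VC = 41x - 16x^2 + 2x^3. Then AVC = 41 - 16x + 2x^2 and MC = 41 - 32x + 6x^2.
AVC is minimized where dAVC/dx = -16 + 4x = 0, at x = 4; min AVC = 41 - 16·4 + 2·4^2 = $9.
Since P = $111 ≥ min AVC = $9, price covers variable cost and the firm should produce.
Set P = MC: 111 = 41 - 32x + 6x^2 → -70 - 32x + 6x^2 = 0. The roots are x = -5/3 and x = 7; the profit-maximizing output is on the rising part of MC, so x* = 7.
Check: AVC at x = 7 is $27 ≤ P, so revenue covers variable cost.
Profit = P·x − TC = 111·7 − 467 = $310.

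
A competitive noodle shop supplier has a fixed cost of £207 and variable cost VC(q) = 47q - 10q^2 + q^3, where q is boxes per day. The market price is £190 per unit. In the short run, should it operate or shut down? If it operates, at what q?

Variable cost is VC = 47q - 10q^2 + q^3, so AVC = VC/q = 47 - 10q + q^2 and MC = dTC/dq = 47 - 20q + 3q^2.
AVC is minimized where dAVC/dq = -10 + 2q = 0, at q = 5; min AVC = 47 - 10·5 + 5^2 = £22.
Because £190 ≥ £22, revenue can cover variable cost; the firm operates.
Solving P = MC: -143 - 20q + 3q^2 = 0 ⇒ q = -13/3 or 11. On the upward-sloping branch, q* = 11.
Check: AVC at q = 11 is £58 ≤ P, so revenue covers variable cost.
Profit = P·q − TC = 190·11 − 845 = £1245.

Produce at q = 11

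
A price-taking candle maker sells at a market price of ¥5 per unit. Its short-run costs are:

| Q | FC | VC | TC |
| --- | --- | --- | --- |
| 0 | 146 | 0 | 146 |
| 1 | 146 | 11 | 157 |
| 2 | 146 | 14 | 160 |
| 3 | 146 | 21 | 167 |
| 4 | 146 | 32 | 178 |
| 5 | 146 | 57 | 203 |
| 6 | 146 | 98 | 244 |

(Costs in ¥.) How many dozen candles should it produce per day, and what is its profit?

Q = 0 (shut down); profit = -¥146

Profit at each row (π = 5Q − TC): Q=0: -146; Q=1: -152; Q=2: -150; Q=3: -152; Q=4: -158; Q=5: -178; Q=6: -214.
Profit is highest at Q = 0. Equivalently, the lowest AVC in the table is 14/2 ≈ ¥7 at Q = 2, and P = ¥5 falls below it — price never covers variable cost, so the firm shuts down and loses only its fixed cost.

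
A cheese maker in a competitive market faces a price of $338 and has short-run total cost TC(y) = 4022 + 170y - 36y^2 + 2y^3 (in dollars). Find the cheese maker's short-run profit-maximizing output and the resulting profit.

AVC = 170 - 36y + 2y^2; min AVC = $8 at y = 9. Since P = $338 ≥ min AVC, the firm produces.
With MC = 170 - 72y + 6y^2, P = MC on the upward-sloping part at y* = 14.
TR = 338·14 = 4732. TC = 4022 + 812 = 4834. Profit = 4732 − 4834 = -$102.
Shutting down would mean losing the fixed cost of $4022, so operating at a loss of $102 is better by $3920.

Profit = -$102 at y = 14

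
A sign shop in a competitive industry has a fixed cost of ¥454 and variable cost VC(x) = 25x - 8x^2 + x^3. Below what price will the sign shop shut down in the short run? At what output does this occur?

The shutdown price is the minimum of AVC. VC = 25x - 8x^2 + x^3, so AVC = 25 - 8x + x^2.
At the minimum of AVC, MC = AVC. MC = 25 - 16x + 3x^2; setting MC = AVC gives 2x^2 - 8x = 0, so x = 4. min AVC = 9.
For P < ¥9 the firm produces nothing.

¥9 per unit, at x = 4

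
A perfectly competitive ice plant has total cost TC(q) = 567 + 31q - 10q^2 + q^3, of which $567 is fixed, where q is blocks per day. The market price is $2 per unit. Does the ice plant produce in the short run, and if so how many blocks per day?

Variable cost is VC = 31q - 10q^2 + q^3, so AVC = VC/q = 31 - 10q + q^2 and MC = dTC/dq = 31 - 20q + 3q^2.
The AVC parabola has its vertex at q = 10/2 = 5, where AVC = 31 - 10·5 + 5^2 = $6.
Since P = $2 < min AVC = $6, price fails to cover variable cost at any output.
The firm minimizes its loss by shutting down and losing only its fixed cost of $567.

Shut down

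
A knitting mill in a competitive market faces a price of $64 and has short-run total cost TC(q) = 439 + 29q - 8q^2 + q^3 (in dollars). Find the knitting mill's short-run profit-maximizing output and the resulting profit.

AVC = 29 - 8q + q^2 has its minimum $13 at q = 4; price $64 clears that bar, so the firm operates.
MC = 29 - 16q + 3q^2. Setting P = MC and taking the root on the rising branch gives q* = 7.
TR = 64·7 = 448. TC = 439 + 154 = 593. Profit = 448 − 593 = -$145.
Shutting down would mean losing the fixed cost of $439, so operating at a loss of $145 is better by $294.

Profit = -$145 at q = 7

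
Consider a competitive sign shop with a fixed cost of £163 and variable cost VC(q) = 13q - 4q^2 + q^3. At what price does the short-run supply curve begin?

£9 per unit

The firm shuts down when price falls below the minimum of average variable cost. AVC = VC/q = 13 - 4q + q^2.
dAVC/dq = -4 + 2q = 0 gives q = 2. min AVC = 13 - 4·2 + 2^2 = 9.
The firm shuts down for any P below £9.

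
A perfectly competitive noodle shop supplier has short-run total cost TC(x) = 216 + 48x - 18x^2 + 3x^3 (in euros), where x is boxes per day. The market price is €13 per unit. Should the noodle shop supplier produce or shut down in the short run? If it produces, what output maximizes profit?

Shut down

Variable cost is VC = 48x - 18x^2 + 3x^3, so AVC = VC/x = 48 - 18x + 3x^2 and MC = dTC/dx = 48 - 36x + 9x^2.
AVC hits its minimum where MC = AVC, at x = 3, giving min AVC = 48 - 18·3 + 3·3^2 = €21.
With P < min AVC (€13 < €21), every unit sold adds to the loss.
Best response: produce nothing and absorb the €216 fixed cost.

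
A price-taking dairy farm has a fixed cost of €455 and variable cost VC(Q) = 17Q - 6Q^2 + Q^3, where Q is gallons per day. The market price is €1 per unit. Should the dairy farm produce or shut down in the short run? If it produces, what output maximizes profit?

Shut down

From TC, MC = TC'(Q) = 17 - 12Q + 3Q^2 and AVC = VC/Q = 17 - 6Q + Q^2.
AVC hits its minimum where MC = AVC, at Q = 3, giving min AVC = 17 - 6·3 + 3^2 = €8.
With P < min AVC (€1 < €8), every unit sold adds to the loss.
The firm minimizes its loss by shutting down and losing only its fixed cost of €455.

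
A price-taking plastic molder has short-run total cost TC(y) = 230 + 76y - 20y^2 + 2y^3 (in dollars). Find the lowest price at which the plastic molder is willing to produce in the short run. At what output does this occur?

$26 per unit, at y = 5

The firm shuts down when price falls below the minimum of average variable cost. AVC = VC/y = 76 - 20y + 2y^2.
dAVC/dy = -20 + 4y = 0 gives y = 5. min AVC = 76 - 20·5 + 2·5^2 = 26.
The firm shuts down for any P below $26.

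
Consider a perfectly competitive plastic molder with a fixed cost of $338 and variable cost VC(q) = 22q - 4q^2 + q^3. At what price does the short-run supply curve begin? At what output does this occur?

The firm shuts down when price falls below the minimum of average variable cost. AVC = VC/q = 22 - 4q + q^2.
dAVC/dq = -4 + 2q = 0 gives q = 2. min AVC = 22 - 4·2 + 2^2 = 18.
The firm shuts down for any P below $18.

$18 per unit, at q = 2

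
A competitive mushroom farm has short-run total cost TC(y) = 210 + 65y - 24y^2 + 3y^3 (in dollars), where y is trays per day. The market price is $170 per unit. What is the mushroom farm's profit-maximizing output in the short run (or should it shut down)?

Produce at y = 7

Strip out fixed cost: VC = 65y - 24y^2 + 3y^3. Then AVC = 65 - 24y + 3y^2 and MC = 65 - 48y + 9y^2.
AVC hits its minimum where MC = AVC, at y = 4, giving min AVC = 65 - 24·4 + 3·4^2 = $17.
Because $170 ≥ $17, revenue can cover variable cost; the firm operates.
Solving P = MC: -105 - 48y + 9y^2 = 0 ⇒ y = -5/3 or 7. On the upward-sloping branch, y* = 7.
Check: AVC at y = 7 is $44 ≤ P, so revenue covers variable cost.
Profit = P·y − TC = 170·7 − 518 = $672.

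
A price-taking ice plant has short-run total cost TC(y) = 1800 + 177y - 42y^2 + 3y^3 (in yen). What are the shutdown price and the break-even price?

Shutdown price = min AVC. AVC = 177 - 42y + 3y^2, with vertex at y = 7 and minimum ¥30.
ATC = 1800/y + 177 - 42y + 3y^2. Setting dATC/dy = −1800/y^2 − 42 + 6y = 0 gives y = 10 (since 6·10^3 − 42·10^2 = 1800).
min ATC = 1800/10 + 177 − 42·10 + 3·10^2 = ¥237. That is the break-even price.
For ¥30 ≤ P < ¥237 the firm produces at a loss; below ¥30 it shuts down.

Shutdown price = ¥30; break-even price = ¥237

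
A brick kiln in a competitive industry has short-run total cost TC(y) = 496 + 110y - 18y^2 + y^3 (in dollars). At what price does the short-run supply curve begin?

$29 per unit

The firm shuts down when price falls below the minimum of average variable cost. AVC = VC/y = 110 - 18y + y^2.
At the minimum of AVC, MC = AVC. MC = 110 - 36y + 3y^2; setting MC = AVC gives 2y^2 - 18y = 0, so y = 9. min AVC = 29.
So the shutdown price is $29.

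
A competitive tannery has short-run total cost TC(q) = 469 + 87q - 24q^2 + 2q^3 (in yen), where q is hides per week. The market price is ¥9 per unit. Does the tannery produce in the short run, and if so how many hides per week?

Shut down

Strip out fixed cost: VC = 87q - 24q^2 + 2q^3. Then AVC = 87 - 24q + 2q^2 and MC = 87 - 48q + 6q^2.
AVC is minimized where dAVC/dq = -24 + 4q = 0, at q = 6; min AVC = 87 - 24·6 + 2·6^2 = ¥15.
Since P = ¥9 < min AVC = ¥15, price fails to cover variable cost at any output.
The firm minimizes its loss by shutting down and losing only its fixed cost of ¥469.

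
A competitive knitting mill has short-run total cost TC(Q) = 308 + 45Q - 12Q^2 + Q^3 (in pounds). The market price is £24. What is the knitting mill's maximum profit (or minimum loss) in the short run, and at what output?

Profit = -£210 at Q = 7

AVC = 45 - 12Q + Q^2; min AVC = £9 at Q = 6. Since P = £24 ≥ min AVC, the firm produces.
MC = 45 - 24Q + 3Q^2. Setting P = MC and taking the root on the rising branch gives Q* = 7.
TR = 24·7 = 168. TC = 308 + 70 = 378. Profit = 168 − 378 = -£210.
That loss of £210 beats the £308 the firm would lose by shutting down; producing recovers £98 of fixed cost.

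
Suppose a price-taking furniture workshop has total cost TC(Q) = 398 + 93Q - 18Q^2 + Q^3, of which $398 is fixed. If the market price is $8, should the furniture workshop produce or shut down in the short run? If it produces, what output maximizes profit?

Variable cost is VC = 93Q - 18Q^2 + Q^3, so AVC = VC/Q = 93 - 18Q + Q^2 and MC = dTC/dQ = 93 - 36Q + 3Q^2.
AVC hits its minimum where MC = AVC, at Q = 9, giving min AVC = 93 - 18·9 + 9^2 = $12.
With P < min AVC ($8 < $12), every unit sold adds to the loss.
Best response: produce nothing and absorb the $398 fixed cost.

Shut down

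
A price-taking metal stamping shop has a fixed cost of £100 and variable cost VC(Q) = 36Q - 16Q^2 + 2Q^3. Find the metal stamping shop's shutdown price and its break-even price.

AVC = 36 - 16Q + 2Q^2; minimized at Q = 4, giving min AVC = £4. That is the shutdown price.
ATC = 100/Q + 36 - 16Q + 2Q^2. Setting dATC/dQ = −100/Q^2 − 16 + 4Q = 0 gives Q = 5 (since 4·5^3 − 16·5^2 = 100).
min ATC = 100/5 + 36 − 16·5 + 2·5^2 = £26. That is the break-even price.
Between these two prices the firm operates at a loss; above £26 it earns a profit.

Shutdown price = £4; break-even price = £26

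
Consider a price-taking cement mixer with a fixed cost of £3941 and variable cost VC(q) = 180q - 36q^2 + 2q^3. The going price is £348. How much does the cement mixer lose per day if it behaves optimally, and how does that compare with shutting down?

AVC = 180 - 36q + 2q^2; min AVC = £18 at q = 9. Since P = £348 ≥ min AVC, the firm produces.
MC = 180 - 72q + 6q^2. Setting P = MC and taking the root on the rising branch gives q* = 14.
TR = 348·14 = 4872. TC = 3941 + 952 = 4893. Profit = 4872 − 4893 = -£21.
That loss of £21 beats the £3941 the firm would lose by shutting down; producing recovers £3920 of fixed cost.

Profit = -£21 at q = 14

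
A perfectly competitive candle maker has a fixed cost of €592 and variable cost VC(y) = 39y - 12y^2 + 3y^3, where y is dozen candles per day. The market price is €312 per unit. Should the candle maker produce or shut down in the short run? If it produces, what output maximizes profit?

Produce at y = 7

Variable cost is VC = 39y - 12y^2 + 3y^3, so AVC = VC/y = 39 - 12y + 3y^2 and MC = dTC/dy = 39 - 24y + 9y^2.
The AVC parabola has its vertex at y = 12/6 = 2, where AVC = 39 - 12·2 + 3·2^2 = €27.
P = €312 exceeds min AVC = €27, so the firm stays open.
Solving P = MC: -273 - 24y + 9y^2 = 0 ⇒ y = -13/3 or 7. On the upward-sloping branch, y* = 7.
Check: AVC at y = 7 is €102 ≤ P, so revenue covers variable cost.
Profit = P·y − TC = 312·7 − 1306 = €878.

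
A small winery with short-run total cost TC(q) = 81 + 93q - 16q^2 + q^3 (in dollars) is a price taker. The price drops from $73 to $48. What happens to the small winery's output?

MC = 93 - 32q + 3q^2; the shutdown threshold is min AVC = $29 (at q = 8).
With P = $73 above the shutdown price, P = MC gives q = 10.
At P = $48 ≥ min AVC, set P = MC: q = 9. The firm stays open but cuts output.

Output falls from 10 to 9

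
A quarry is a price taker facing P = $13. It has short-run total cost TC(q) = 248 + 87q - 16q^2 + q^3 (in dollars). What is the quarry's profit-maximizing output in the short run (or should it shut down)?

Variable cost is VC = 87q - 16q^2 + q^3, so AVC = VC/q = 87 - 16q + q^2 and MC = dTC/dq = 87 - 32q + 3q^2.
The AVC parabola has its vertex at q = 16/2 = 8, where AVC = 87 - 16·8 + 8^2 = $23.
With P < min AVC ($13 < $23), every unit sold adds to the loss.
Best response: produce nothing and absorb the $248 fixed cost.

Shut down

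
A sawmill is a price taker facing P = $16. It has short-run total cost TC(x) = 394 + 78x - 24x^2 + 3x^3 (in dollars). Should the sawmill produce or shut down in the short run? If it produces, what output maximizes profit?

From TC, MC = TC'(x) = 78 - 48x + 9x^2 and AVC = VC/x = 78 - 24x + 3x^2.
AVC hits its minimum where MC = AVC, at x = 4, giving min AVC = 78 - 24·4 + 3·4^2 = $30.
Since P = $16 < min AVC = $30, price fails to cover variable cost at any output.
Shutting down limits the loss to fixed cost, $394.

Shut down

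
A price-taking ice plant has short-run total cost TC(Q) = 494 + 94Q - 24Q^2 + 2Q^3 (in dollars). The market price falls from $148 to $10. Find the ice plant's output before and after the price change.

MC = 94 - 48Q + 6Q^2; the shutdown threshold is min AVC = $22 (at Q = 6).
With P = $148 above the shutdown price, P = MC gives Q = 9.
At P = $10 < min AVC = $22, price no longer covers variable cost at any output, so the firm shuts down: Q = 0.

Output falls from 9 to 0 (the firm shuts down)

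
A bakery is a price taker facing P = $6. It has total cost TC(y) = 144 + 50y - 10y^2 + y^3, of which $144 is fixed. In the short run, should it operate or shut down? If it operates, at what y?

Shut down

Strip out fixed cost: VC = 50y - 10y^2 + y^3. Then AVC = 50 - 10y + y^2 and MC = 50 - 20y + 3y^2.
AVC is minimized where dAVC/dy = -10 + 2y = 0, at y = 5; min AVC = 50 - 10·5 + 5^2 = $25.
P = $6 lies below min AVC = $25; no output level covers variable cost.
Best response: produce nothing and absorb the $144 fixed cost.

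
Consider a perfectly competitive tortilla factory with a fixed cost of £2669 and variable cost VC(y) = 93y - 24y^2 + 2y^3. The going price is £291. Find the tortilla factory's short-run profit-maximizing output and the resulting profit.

AVC = 93 - 24y + 2y^2; min AVC = £21 at y = 6. Since P = £291 ≥ min AVC, the firm produces.
With MC = 93 - 48y + 6y^2, P = MC on the upward-sloping part at y* = 11.
TR = 291·11 = 3201. TC = 2669 + 781 = 3450. Profit = 3201 − 3450 = -£249.
By producing, the firm covers all variable cost plus £2420 of fixed cost; shutting down would lose the full £2669.

Profit = -£249 at y = 11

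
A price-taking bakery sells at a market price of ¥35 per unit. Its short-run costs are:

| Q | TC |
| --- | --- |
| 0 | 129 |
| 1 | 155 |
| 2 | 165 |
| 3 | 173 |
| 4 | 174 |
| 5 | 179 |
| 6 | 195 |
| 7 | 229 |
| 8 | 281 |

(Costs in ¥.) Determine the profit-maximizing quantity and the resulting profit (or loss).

Compute π = P·Q − TC at each output: Q=0: -129; Q=1: -120; Q=2: -95; Q=3: -68; Q=4: -34; Q=5: -4; Q=6: 15; Q=7: 16; Q=8: -1.
Profit is maximized at Q = 7. AVC there is 100/7 = ¥14.29 ≤ P, so producing beats shutting down (which would give -¥129).

Q = 7; profit = ¥16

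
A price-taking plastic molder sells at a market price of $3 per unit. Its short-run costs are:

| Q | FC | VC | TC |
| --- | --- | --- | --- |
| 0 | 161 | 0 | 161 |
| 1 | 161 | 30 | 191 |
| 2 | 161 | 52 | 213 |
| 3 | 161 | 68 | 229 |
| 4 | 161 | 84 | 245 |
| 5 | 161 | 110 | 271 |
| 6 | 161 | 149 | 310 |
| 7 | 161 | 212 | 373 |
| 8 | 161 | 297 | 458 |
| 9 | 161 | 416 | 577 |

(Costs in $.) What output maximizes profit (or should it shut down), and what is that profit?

Q = 0 (shut down); profit = -$161

Profit at each row (π = 3Q − TC): Q=0: -161; Q=1: -188; Q=2: -207; Q=3: -220; Q=4: -233; Q=5: -256; Q=6: -292; Q=7: -352; Q=8: -434; Q=9: -550.
Profit is highest at Q = 0. Equivalently, the lowest AVC in the table is 84/4 ≈ $21 at Q = 4, and P = $3 falls below it — price never covers variable cost, so the firm shuts down and loses only its fixed cost.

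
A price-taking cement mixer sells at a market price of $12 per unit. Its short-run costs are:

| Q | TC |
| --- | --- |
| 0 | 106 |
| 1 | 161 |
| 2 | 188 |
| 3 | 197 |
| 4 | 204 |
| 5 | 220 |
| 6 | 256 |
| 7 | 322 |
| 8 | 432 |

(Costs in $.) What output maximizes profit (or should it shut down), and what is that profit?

Q = 0 (shut down); profit = -$106

Profit at each row (π = 12Q − TC): Q=0: -106; Q=1: -149; Q=2: -164; Q=3: -161; Q=4: -156; Q=5: -160; Q=6: -184; Q=7: -238; Q=8: -336.
Profit is highest at Q = 0. Equivalently, the lowest AVC in the table is 114/5 ≈ $22.80 at Q = 5, and P = $12 falls below it — price never covers variable cost, so the firm shuts down and loses only its fixed cost.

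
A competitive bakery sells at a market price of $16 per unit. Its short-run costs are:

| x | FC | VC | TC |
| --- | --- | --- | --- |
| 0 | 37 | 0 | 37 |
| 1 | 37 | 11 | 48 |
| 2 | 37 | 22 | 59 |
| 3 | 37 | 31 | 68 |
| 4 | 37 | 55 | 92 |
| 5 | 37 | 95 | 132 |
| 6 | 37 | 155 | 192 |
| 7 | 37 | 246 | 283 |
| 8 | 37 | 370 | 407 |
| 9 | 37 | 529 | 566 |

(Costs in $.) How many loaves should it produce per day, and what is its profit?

x = 3; profit = -$20

Compute π = P·x − TC at each output: x=0: -37; x=1: -32; x=2: -27; x=3: -20; x=4: -28; x=5: -52; x=6: -96; x=7: -171; x=8: -279; x=9: -422.
Profit is maximized at x = 3. AVC there is 31/3 = $10.33 ≤ P, so producing beats shutting down (which would give -$37).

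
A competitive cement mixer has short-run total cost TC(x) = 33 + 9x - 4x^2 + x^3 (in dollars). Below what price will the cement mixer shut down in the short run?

The shutdown price is the minimum of AVC. VC = 9x - 4x^2 + x^3, so AVC = 9 - 4x + x^2.
At the minimum of AVC, MC = AVC. MC = 9 - 8x + 3x^2; setting MC = AVC gives 2x^2 - 4x = 0, so x = 2. min AVC = 5.
So the shutdown price is $5.

$5 per unit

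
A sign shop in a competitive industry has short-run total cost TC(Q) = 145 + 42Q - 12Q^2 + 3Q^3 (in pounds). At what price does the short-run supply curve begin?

The firm shuts down when price falls below the minimum of average variable cost. AVC = VC/Q = 42 - 12Q + 3Q^2.
At the minimum of AVC, MC = AVC. MC = 42 - 24Q + 9Q^2; setting MC = AVC gives 6Q^2 - 12Q = 0, so Q = 2. min AVC = 30.
The firm shuts down for any P below £30.

£30 per unit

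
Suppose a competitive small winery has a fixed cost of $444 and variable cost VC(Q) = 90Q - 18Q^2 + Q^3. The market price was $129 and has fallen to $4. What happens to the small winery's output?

Output falls from 13 to 0 (the firm shuts down)

MC = 90 - 36Q + 3Q^2; the shutdown threshold is min AVC = $9 (at Q = 9).
With P = $129 above the shutdown price, P = MC gives Q = 13.
At P = $4 < min AVC = $9, price no longer covers variable cost at any output, so the firm shuts down: Q = 0.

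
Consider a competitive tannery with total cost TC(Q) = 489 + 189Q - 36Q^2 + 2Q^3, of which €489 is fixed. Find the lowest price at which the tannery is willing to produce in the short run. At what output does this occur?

Short-run supply begins at min AVC. From VC = 189Q - 36Q^2 + 2Q^3, AVC = 189 - 36Q + 2Q^2.
At the minimum of AVC, MC = AVC. MC = 189 - 72Q + 6Q^2; setting MC = AVC gives 4Q^2 - 36Q = 0, so Q = 9. min AVC = 27.
So the shutdown price is €27.

€27 per unit, at Q = 9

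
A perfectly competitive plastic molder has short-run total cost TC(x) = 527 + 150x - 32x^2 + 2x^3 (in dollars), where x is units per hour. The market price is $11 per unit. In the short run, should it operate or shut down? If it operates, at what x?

From TC, MC = TC'(x) = 150 - 64x + 6x^2 and AVC = VC/x = 150 - 32x + 2x^2.
AVC hits its minimum where MC = AVC, at x = 8, giving min AVC = 150 - 32·8 + 2·8^2 = $22.
With P < min AVC ($11 < $22), every unit sold adds to the loss.
The firm minimizes its loss by shutting down and losing only its fixed cost of $527.

Shut down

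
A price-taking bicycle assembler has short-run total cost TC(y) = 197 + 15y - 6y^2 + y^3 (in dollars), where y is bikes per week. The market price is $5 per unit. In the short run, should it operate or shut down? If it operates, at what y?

From TC, MC = TC'(y) = 15 - 12y + 3y^2 and AVC = VC/y = 15 - 6y + y^2.
The AVC parabola has its vertex at y = 6/2 = 3, where AVC = 15 - 6·3 + 3^2 = $6.
Since P = $5 < min AVC = $6, price fails to cover variable cost at any output.
Shutting down limits the loss to fixed cost, $197.

Shut down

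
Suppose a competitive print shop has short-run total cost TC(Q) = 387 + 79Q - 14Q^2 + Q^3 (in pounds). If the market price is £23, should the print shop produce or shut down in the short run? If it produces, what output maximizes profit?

Strip out fixed cost: VC = 79Q - 14Q^2 + Q^3. Then AVC = 79 - 14Q + Q^2 and MC = 79 - 28Q + 3Q^2.
AVC hits its minimum where MC = AVC, at Q = 7, giving min AVC = 79 - 14·7 + 7^2 = £30.
Since P = £23 < min AVC = £30, price fails to cover variable cost at any output.
The firm minimizes its loss by shutting down and losing only its fixed cost of £387.

Shut down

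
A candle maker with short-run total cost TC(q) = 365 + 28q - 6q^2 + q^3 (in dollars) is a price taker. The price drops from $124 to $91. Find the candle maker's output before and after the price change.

Output falls from 8 to 7

AVC = 28 - 6q + q^2, minimized at q = 3 where min AVC = $19. MC = 28 - 12q + 3q^2.
At P = $124 ≥ min AVC, set P = MC on the rising branch: q = 8.
At P = $91 ≥ min AVC, set P = MC: q = 7. The firm stays open but cuts output.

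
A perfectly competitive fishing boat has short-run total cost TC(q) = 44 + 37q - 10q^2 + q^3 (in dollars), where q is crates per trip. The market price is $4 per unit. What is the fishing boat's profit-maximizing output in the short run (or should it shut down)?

Variable cost is VC = 37q - 10q^2 + q^3, so AVC = VC/q = 37 - 10q + q^2 and MC = dTC/dq = 37 - 20q + 3q^2.
AVC hits its minimum where MC = AVC, at q = 5, giving min AVC = 37 - 10·5 + 5^2 = $12.
With P < min AVC ($4 < $12), every unit sold adds to the loss.
The firm minimizes its loss by shutting down and losing only its fixed cost of $44.

Shut down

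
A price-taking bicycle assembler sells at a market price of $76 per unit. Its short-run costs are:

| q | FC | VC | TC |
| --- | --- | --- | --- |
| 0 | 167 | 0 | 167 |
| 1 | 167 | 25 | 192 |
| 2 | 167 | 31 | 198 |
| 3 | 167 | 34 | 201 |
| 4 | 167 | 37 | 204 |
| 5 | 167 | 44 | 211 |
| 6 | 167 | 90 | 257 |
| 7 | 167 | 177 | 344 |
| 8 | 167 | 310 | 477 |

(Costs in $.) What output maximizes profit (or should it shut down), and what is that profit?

q = 6; profit = $199

Profit at each row (π = 76q − TC): q=0: -167; q=1: -116; q=2: -46; q=3: 27; q=4: 100; q=5: 169; q=6: 199; q=7: 188; q=8: 131.
Profit is maximized at q = 6. AVC there is 90/6 = $15 ≤ P, so producing beats shutting down (which would give -$167).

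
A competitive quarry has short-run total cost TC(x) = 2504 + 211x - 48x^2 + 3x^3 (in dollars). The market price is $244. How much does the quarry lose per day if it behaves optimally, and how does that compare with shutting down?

Profit = -$326 at x = 11

AVC = 211 - 48x + 3x^2; min AVC = $19 at x = 8. Since P = $244 ≥ min AVC, the firm produces.
MC = 211 - 96x + 9x^2. Setting P = MC and taking the root on the rising branch gives x* = 11.
TR = 244·11 = 2684. TC = 2504 + 506 = 3010. Profit = 2684 − 3010 = -$326.
That loss of $326 beats the $2504 the firm would lose by shutting down; producing recovers $2178 of fixed cost.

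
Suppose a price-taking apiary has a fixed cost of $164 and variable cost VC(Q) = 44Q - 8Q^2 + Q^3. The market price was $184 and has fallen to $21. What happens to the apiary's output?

MC = 44 - 16Q + 3Q^2; the shutdown threshold is min AVC = $28 (at Q = 4).
With P = $184 above the shutdown price, P = MC gives Q = 10.
At P = $21 < min AVC = $28, price no longer covers variable cost at any output, so the firm shuts down: Q = 0.

Output falls from 10 to 0 (the firm shuts down)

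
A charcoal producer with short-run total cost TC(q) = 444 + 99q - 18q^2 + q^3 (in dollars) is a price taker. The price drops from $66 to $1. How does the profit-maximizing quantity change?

AVC = 99 - 18q + q^2, minimized at q = 9 where min AVC = $18. MC = 99 - 36q + 3q^2.
With P = $66 above the shutdown price, P = MC gives q = 11.
At P = $1 < min AVC = $18, price no longer covers variable cost at any output, so the firm shuts down: q = 0.

Output falls from 11 to 0 (the firm shuts down)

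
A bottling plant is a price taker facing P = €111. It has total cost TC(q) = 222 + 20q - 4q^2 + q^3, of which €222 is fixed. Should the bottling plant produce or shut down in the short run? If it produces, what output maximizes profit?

From TC, MC = TC'(q) = 20 - 8q + 3q^2 and AVC = VC/q = 20 - 4q + q^2.
AVC hits its minimum where MC = AVC, at q = 2, giving min AVC = 20 - 4·2 + 2^2 = €16.
Because €111 ≥ €16, revenue can cover variable cost; the firm operates.
Set P = MC: 111 = 20 - 8q + 3q^2 → -91 - 8q + 3q^2 = 0. The roots are q = -13/3 and q = 7; the profit-maximizing output is on the rising part of MC, so q* = 7.
Check: AVC at q = 7 is €41 ≤ P, so revenue covers variable cost.
Profit = P·q − TC = 111·7 − 509 = €268.

Produce at q = 7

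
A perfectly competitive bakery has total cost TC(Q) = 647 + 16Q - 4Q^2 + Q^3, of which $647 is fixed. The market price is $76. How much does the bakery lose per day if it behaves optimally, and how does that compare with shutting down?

Profit = -$359 at Q = 6

AVC = 16 - 4Q + Q^2; min AVC = $12 at Q = 2. Since P = $76 ≥ min AVC, the firm produces.
MC = 16 - 8Q + 3Q^2. Setting P = MC and taking the root on the rising branch gives Q* = 6.
TR = 76·6 = 456. TC = 647 + 168 = 815. Profit = 456 − 815 = -$359.
That loss of $359 beats the $647 the firm would lose by shutting down; producing recovers $288 of fixed cost.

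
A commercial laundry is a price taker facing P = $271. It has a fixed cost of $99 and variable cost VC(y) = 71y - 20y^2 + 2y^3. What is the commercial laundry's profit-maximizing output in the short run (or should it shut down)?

Produce at y = 10

Strip out fixed cost: VC = 71y - 20y^2 + 2y^3. Then AVC = 71 - 20y + 2y^2 and MC = 71 - 40y + 6y^2.
AVC is minimized where dAVC/dy = -20 + 4y = 0, at y = 5; min AVC = 71 - 20·5 + 2·5^2 = $21.
Since P = $271 ≥ min AVC = $21, price covers variable cost and the firm should produce.
Set P = MC: 271 = 71 - 40y + 6y^2 → -200 - 40y + 6y^2 = 0. The roots are y = -10/3 and y = 10; the profit-maximizing output is on the rising part of MC, so y* = 10.
Check: AVC at y = 10 is $71 ≤ P, so revenue covers variable cost.
Profit = P·y − TC = 271·10 − 809 = $1901.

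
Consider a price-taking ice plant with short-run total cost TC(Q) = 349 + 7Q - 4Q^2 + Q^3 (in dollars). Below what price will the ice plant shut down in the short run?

The firm shuts down when price falls below the minimum of average variable cost. AVC = VC/Q = 7 - 4Q + Q^2.
At the minimum of AVC, MC = AVC. MC = 7 - 8Q + 3Q^2; setting MC = AVC gives 2Q^2 - 4Q = 0, so Q = 2. min AVC = 3.
For P < $3 the firm produces nothing.

$3 per unit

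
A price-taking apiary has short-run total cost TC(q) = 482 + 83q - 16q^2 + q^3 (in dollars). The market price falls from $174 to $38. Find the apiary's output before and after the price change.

Output falls from 13 to 9

AVC = 83 - 16q + q^2, minimized at q = 8 where min AVC = $19. MC = 83 - 32q + 3q^2.
With P = $174 above the shutdown price, P = MC gives q = 13.
At P = $38 ≥ min AVC, set P = MC: q = 9. The firm stays open but cuts output.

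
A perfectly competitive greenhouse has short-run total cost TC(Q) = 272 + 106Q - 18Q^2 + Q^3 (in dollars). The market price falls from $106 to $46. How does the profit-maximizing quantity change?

Output falls from 12 to 10

AVC = 106 - 18Q + Q^2, minimized at Q = 9 where min AVC = $25. MC = 106 - 36Q + 3Q^2.
At P = $106 ≥ min AVC, set P = MC on the rising branch: Q = 12.
At P = $46 ≥ min AVC, set P = MC: Q = 10. The firm stays open but cuts output.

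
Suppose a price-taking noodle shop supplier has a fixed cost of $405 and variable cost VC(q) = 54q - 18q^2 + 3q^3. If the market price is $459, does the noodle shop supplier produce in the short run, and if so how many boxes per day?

From TC, MC = TC'(q) = 54 - 36q + 9q^2 and AVC = VC/q = 54 - 18q + 3q^2.
The AVC parabola has its vertex at q = 18/6 = 3, where AVC = 54 - 18·3 + 3·3^2 = $27.
Because $459 ≥ $27, revenue can cover variable cost; the firm operates.
P = MC gives -405 - 36q + 9q^2 = 0, with roots -5 and 9. Take the larger (rising MC): q* = 9.
Check: AVC at q = 9 is $135 ≤ P, so revenue covers variable cost.
Profit = P·q − TC = 459·9 − 1620 = $2511.

Produce at q = 9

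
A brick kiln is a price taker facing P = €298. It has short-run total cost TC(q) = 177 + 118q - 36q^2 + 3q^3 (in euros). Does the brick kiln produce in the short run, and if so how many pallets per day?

Produce at q = 10

Strip out fixed cost: VC = 118q - 36q^2 + 3q^3. Then AVC = 118 - 36q + 3q^2 and MC = 118 - 72q + 9q^2.
AVC hits its minimum where MC = AVC, at q = 6, giving min AVC = 118 - 36·6 + 3·6^2 = €10.
Because €298 ≥ €10, revenue can cover variable cost; the firm operates.
P = MC gives -180 - 72q + 9q^2 = 0, with roots -2 and 10. Take the larger (rising MC): q* = 10.
Check: AVC at q = 10 is €58 ≤ P, so revenue covers variable cost.
Profit = P·q − TC = 298·10 − 757 = €2223.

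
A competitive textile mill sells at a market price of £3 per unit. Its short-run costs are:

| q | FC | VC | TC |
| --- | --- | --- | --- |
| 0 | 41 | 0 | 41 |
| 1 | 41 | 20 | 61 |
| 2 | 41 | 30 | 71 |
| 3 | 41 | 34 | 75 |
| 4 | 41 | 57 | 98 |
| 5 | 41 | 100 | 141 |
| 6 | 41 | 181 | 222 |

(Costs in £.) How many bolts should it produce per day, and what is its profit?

q = 0 (shut down); profit = -£41

Compute π = P·q − TC at each output: q=0: -41; q=1: -58; q=2: -65; q=3: -66; q=4: -86; q=5: -126; q=6: -204.
Profit is highest at q = 0. Equivalently, the lowest AVC in the table is 34/3 ≈ £11.33 at q = 3, and P = £3 falls below it — price never covers variable cost, so the firm shuts down and loses only its fixed cost.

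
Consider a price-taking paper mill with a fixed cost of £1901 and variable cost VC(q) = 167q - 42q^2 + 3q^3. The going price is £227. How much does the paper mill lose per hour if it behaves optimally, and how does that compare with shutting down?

Profit = -£101 at q = 10

AVC = 167 - 42q + 3q^2; min AVC = £20 at q = 7. Since P = £227 ≥ min AVC, the firm produces.
MC = 167 - 84q + 9q^2. Setting P = MC and taking the root on the rising branch gives q* = 10.
TR = 227·10 = 2270. TC = 1901 + 470 = 2371. Profit = 2270 − 2371 = -£101.
By producing, the firm covers all variable cost plus £1800 of fixed cost; shutting down would lose the full £1901.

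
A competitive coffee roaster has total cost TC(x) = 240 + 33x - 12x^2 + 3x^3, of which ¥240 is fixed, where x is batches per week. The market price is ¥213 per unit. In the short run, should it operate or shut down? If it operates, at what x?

Variable cost is VC = 33x - 12x^2 + 3x^3, so AVC = VC/x = 33 - 12x + 3x^2 and MC = dTC/dx = 33 - 24x + 9x^2.
The AVC parabola has its vertex at x = 12/6 = 2, where AVC = 33 - 12·2 + 3·2^2 = ¥21.
Because ¥213 ≥ ¥21, revenue can cover variable cost; the firm operates.
Solving P = MC: -180 - 24x + 9x^2 = 0 ⇒ x = -10/3 or 6. On the upward-sloping branch, x* = 6.
Check: AVC at x = 6 is ¥69 ≤ P, so revenue covers variable cost.
Profit = P·x − TC = 213·6 − 654 = ¥624.

Produce at x = 6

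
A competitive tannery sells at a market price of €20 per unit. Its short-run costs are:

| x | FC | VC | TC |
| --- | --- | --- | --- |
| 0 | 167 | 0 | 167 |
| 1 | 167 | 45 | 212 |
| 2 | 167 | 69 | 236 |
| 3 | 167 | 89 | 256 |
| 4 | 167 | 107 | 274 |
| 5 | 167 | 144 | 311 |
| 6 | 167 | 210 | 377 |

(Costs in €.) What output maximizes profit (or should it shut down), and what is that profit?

Profit at each row (π = 20x − TC): x=0: -167; x=1: -192; x=2: -196; x=3: -196; x=4: -194; x=5: -211; x=6: -257.
Profit is highest at x = 0. Equivalently, the lowest AVC in the table is 107/4 ≈ €26.75 at x = 4, and P = €20 falls below it — price never covers variable cost, so the firm shuts down and loses only its fixed cost.

x = 0 (shut down); profit = -€167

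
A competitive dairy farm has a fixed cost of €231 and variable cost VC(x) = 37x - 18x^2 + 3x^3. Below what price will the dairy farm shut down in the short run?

€10 per unit

The shutdown price is the minimum of AVC. VC = 37x - 18x^2 + 3x^3, so AVC = 37 - 18x + 3x^2.
dAVC/dx = -18 + 6x = 0 gives x = 3. min AVC = 37 - 18·3 + 3·3^2 = 10.
For P < €10 the firm produces nothing.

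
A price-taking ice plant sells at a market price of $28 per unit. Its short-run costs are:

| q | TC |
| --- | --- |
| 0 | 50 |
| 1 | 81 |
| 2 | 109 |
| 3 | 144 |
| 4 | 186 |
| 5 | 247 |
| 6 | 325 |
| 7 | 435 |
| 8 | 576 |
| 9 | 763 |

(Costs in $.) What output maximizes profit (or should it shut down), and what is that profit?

q = 0 (shut down); profit = -$50

Profit at each row (π = 28q − TC): q=0: -50; q=1: -53; q=2: -53; q=3: -60; q=4: -74; q=5: -107; q=6: -157; q=7: -239; q=8: -352; q=9: -511.
Profit is highest at q = 0. Equivalently, the lowest AVC in the table is 59/2 ≈ $29.50 at q = 2, and P = $28 falls below it — price never covers variable cost, so the firm shuts down and loses only its fixed cost.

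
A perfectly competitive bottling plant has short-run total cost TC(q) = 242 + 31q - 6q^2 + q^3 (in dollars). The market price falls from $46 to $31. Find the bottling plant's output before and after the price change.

AVC = 31 - 6q + q^2, minimized at q = 3 where min AVC = $22. MC = 31 - 12q + 3q^2.
At P = $46 ≥ min AVC, set P = MC on the rising branch: q = 5.
At P = $31 ≥ min AVC, set P = MC: q = 4. The firm stays open but cuts output.

Output falls from 5 to 4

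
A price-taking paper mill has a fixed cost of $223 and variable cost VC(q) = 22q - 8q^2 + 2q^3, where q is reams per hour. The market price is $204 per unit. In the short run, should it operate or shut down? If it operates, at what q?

Variable cost is VC = 22q - 8q^2 + 2q^3, so AVC = VC/q = 22 - 8q + 2q^2 and MC = dTC/dq = 22 - 16q + 6q^2.
AVC is minimized where dAVC/dq = -8 + 4q = 0, at q = 2; min AVC = 22 - 8·2 + 2·2^2 = $14.
Since P = $204 ≥ min AVC = $14, price covers variable cost and the firm should produce.
Set P = MC: 204 = 22 - 16q + 6q^2 → -182 - 16q + 6q^2 = 0. The roots are q = -13/3 and q = 7; the profit-maximizing output is on the rising part of MC, so q* = 7.
Check: AVC at q = 7 is $64 ≤ P, so revenue covers variable cost.
Profit = P·q − TC = 204·7 − 671 = $757.

Produce at q = 7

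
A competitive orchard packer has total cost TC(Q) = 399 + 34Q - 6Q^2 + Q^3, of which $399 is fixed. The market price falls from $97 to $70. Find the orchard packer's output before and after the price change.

AVC = 34 - 6Q + Q^2, minimized at Q = 3 where min AVC = $25. MC = 34 - 12Q + 3Q^2.
With P = $97 above the shutdown price, P = MC gives Q = 7.
At P = $70 ≥ min AVC, set P = MC: Q = 6. The firm stays open but cuts output.

Output falls from 7 to 6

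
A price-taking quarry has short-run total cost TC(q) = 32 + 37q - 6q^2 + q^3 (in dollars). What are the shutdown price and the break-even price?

Shutdown price = min AVC. AVC = 37 - 6q + q^2, with vertex at q = 3 and minimum $28.
ATC = 32/q + 37 - 6q + q^2. Setting dATC/dq = −32/q^2 − 6 + 2q = 0 gives q = 4 (since 2·4^3 − 6·4^2 = 32).
min ATC = 32/4 + 37 − 6·4 + 4^2 = $37. That is the break-even price.
Between these two prices the firm operates at a loss; above $37 it earns a profit.

Shutdown price = $28; break-even price = $37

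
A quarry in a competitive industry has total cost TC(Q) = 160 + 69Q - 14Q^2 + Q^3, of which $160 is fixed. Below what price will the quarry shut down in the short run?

The firm shuts down when price falls below the minimum of average variable cost. AVC = VC/Q = 69 - 14Q + Q^2.
At the minimum of AVC, MC = AVC. MC = 69 - 28Q + 3Q^2; setting MC = AVC gives 2Q^2 - 14Q = 0, so Q = 7. min AVC = 20.
The firm shuts down for any P below $20.

$20 per unit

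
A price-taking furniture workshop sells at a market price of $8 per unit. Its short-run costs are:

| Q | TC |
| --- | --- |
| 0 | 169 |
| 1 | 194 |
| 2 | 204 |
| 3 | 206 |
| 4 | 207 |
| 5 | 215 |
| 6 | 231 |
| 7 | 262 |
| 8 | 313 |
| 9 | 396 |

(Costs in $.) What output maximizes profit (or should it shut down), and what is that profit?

Q = 0 (shut down); profit = -$169

Tabulate TR − TC: Q=0: -169; Q=1: -186; Q=2: -188; Q=3: -182; Q=4: -175; Q=5: -175; Q=6: -183; Q=7: -206; Q=8: -249; Q=9: -324.
Profit is highest at Q = 0. Equivalently, the lowest AVC in the table is 46/5 ≈ $9.20 at Q = 5, and P = $8 falls below it — price never covers variable cost, so the firm shuts down and loses only its fixed cost.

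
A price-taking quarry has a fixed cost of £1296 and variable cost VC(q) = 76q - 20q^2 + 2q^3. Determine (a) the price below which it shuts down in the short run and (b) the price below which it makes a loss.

Shutdown price = £26; break-even price = £202

Shutdown price = min AVC. AVC = 76 - 20q + 2q^2, with vertex at q = 5 and minimum £26.
ATC = 1296/q + 76 - 20q + 2q^2. Setting dATC/dq = −1296/q^2 − 20 + 4q = 0 gives q = 9 (since 4·9^3 − 20·9^2 = 1296).
min ATC = 1296/9 + 76 − 20·9 + 2·9^2 = £202. That is the break-even price.
For £26 ≤ P < £202 the firm produces at a loss; below £26 it shuts down.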